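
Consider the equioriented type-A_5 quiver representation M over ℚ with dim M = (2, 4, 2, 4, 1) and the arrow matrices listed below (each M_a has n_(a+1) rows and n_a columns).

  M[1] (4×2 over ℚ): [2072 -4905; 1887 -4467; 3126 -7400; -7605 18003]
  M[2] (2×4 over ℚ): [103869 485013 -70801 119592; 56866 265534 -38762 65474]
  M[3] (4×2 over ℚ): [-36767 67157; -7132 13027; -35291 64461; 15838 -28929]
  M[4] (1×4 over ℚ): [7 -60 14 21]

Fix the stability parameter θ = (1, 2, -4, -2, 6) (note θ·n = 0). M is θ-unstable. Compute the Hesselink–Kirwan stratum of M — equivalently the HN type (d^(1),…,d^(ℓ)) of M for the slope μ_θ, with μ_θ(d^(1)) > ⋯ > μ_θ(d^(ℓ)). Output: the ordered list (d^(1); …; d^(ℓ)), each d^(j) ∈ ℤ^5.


Via rank(M_{q-1}∘⋯∘M_p): M ≅ I[1,4], I[1,5], I[2,2]^2, I[4,4]^2.
μ_θ-semistable layers: μ^(1)=6; μ^(2)=2; μ^(3)=-3/4; μ^(4)=-2

((0, 0, 0, 0, 1); (0, 2, 0, 0, 0); (2, 2, 2, 2, 0); (0, 0, 0, 2, 0))


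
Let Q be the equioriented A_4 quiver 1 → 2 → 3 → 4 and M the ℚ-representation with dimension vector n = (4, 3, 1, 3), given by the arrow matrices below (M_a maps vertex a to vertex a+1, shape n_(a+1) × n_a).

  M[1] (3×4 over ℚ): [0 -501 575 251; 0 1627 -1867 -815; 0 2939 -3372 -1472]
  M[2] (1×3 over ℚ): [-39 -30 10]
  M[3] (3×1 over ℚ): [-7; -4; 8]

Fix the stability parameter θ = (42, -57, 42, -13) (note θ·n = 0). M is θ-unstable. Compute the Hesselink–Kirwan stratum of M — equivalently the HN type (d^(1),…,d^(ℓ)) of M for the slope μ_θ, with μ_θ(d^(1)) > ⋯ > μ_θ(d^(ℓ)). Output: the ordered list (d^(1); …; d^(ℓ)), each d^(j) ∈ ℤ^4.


Interval decomposition of M: I[1,1]^2, I[1,2], I[1,4], I[2,2], I[4,4]^2.
HN type (ℓ=5): μ^(1)=42; μ^(2)=29/2; μ^(3)=-15/2; μ^(4)=-13; μ^(5)=-57

((2, 0, 0, 0); (0, 0, 1, 1); (2, 2, 0, 0); (0, 0, 0, 2); (0, 1, 0, 0))


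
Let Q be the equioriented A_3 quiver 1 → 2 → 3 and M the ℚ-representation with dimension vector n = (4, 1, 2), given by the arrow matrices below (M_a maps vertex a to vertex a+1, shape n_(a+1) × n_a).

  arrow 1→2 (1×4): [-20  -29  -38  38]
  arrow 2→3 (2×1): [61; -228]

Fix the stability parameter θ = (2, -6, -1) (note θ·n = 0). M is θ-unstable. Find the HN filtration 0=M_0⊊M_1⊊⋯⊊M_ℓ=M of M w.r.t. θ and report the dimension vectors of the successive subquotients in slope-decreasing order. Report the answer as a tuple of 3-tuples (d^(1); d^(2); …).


Via rank(M_{q-1}∘⋯∘M_p): M ≅ I[1,1]^3, I[1,3], I[3,3].
μ_θ-semistable layers: μ^(1)=2; μ^(2)=-1; μ^(3)=-2

((3, 0, 0); (0, 0, 2); (1, 1, 0))


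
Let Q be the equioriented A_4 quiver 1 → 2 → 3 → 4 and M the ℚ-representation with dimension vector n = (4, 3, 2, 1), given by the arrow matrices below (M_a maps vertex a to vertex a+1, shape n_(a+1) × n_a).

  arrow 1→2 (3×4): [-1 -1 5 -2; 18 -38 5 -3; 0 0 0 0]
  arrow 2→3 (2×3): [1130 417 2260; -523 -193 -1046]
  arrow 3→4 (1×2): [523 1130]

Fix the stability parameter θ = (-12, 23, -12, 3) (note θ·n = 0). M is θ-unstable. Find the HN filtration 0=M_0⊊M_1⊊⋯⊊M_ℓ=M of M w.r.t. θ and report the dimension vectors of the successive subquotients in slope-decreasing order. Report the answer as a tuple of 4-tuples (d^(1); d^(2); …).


Interval decomposition of M: I[1,1]^2, I[1,3], I[1,4], I[2,2].
HN type (ℓ=4): μ^(1)=23; μ^(2)=11/2; μ^(3)=14/3; μ^(4)=-12

((0, 1, 0, 0); (0, 1, 1, 0); (0, 1, 1, 1); (4, 0, 0, 0))


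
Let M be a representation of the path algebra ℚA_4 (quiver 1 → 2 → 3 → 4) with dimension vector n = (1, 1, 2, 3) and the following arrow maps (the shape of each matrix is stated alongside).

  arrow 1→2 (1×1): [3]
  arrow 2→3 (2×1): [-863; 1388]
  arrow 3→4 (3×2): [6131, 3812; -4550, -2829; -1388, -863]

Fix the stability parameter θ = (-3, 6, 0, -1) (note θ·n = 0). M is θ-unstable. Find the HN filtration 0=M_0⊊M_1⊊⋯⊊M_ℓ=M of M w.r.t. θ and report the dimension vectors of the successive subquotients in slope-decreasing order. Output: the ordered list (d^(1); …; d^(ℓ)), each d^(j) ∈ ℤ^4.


Interval decomposition of M: I[1,4], I[3,4], I[4,4].
HN type (ℓ=4): μ^(1)=5/3; μ^(2)=-1/2; μ^(3)=-1; μ^(4)=-3

((0, 1, 1, 1); (0, 0, 1, 1); (0, 0, 0, 1); (1, 0, 0, 0))


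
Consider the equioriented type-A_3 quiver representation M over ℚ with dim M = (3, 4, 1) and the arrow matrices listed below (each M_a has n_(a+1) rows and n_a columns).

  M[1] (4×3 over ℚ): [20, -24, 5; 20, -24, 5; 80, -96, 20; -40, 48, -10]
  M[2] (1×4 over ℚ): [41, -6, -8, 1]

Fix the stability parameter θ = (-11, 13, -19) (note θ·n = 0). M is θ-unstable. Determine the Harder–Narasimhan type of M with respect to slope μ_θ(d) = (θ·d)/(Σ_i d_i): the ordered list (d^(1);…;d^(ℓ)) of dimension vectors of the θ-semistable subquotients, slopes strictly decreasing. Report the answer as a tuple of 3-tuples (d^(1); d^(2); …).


Via rank(M_{q-1}∘⋯∘M_p): M ≅ I[1,1]^2, I[1,3], I[2,2]^3.
μ_θ-semistable layers: μ^(1)=13; μ^(2)=-3; μ^(3)=-11

((0, 3, 0); (0, 1, 1); (3, 0, 0))


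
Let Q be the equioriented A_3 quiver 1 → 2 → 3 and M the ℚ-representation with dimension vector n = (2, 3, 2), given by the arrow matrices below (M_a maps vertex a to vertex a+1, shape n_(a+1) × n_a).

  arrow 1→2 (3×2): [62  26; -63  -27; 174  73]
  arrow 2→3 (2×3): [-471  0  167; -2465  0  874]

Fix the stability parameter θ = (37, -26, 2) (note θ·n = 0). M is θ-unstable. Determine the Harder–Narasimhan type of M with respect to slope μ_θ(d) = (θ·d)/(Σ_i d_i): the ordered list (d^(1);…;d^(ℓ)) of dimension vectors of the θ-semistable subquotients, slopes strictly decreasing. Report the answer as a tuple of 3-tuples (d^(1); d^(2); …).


Interval decomposition of M: I[1,3]^2, I[2,2].
HN type (ℓ=2): μ^(1)=13/3; μ^(2)=-26

((2, 2, 2); (0, 1, 0))


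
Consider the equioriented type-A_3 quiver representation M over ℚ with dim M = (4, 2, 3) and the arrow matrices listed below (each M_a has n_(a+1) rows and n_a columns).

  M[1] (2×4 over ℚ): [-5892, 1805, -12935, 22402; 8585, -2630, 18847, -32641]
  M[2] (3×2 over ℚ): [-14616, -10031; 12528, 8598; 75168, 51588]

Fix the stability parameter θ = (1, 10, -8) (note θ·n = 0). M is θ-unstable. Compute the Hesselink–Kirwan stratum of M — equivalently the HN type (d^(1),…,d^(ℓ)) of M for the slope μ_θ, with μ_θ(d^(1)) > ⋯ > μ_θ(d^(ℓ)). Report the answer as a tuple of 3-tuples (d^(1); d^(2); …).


Interval decomposition of M: I[1,1]^2, I[1,2], I[1,3], I[3,3]^2.
HN type (ℓ=3): μ^(1)=10; μ^(2)=1; μ^(3)=-8

((0, 1, 0); (4, 1, 1); (0, 0, 2))


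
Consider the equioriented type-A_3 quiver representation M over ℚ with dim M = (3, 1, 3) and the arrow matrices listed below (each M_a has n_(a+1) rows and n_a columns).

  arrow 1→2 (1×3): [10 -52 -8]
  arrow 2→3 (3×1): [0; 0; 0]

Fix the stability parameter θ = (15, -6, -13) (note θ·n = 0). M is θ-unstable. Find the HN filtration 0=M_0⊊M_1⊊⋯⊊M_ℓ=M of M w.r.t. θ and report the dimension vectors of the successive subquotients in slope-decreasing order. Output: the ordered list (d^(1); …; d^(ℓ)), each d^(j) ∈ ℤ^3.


Barcode: M ≅ I[1,1]^2, I[1,2], I[3,3]^3. HN layers by μ_θ (3 steps, strictly decreasing):
  μ^(1)=15; μ^(2)=9/2; μ^(3)=-13

((2, 0, 0); (1, 1, 0); (0, 0, 3))


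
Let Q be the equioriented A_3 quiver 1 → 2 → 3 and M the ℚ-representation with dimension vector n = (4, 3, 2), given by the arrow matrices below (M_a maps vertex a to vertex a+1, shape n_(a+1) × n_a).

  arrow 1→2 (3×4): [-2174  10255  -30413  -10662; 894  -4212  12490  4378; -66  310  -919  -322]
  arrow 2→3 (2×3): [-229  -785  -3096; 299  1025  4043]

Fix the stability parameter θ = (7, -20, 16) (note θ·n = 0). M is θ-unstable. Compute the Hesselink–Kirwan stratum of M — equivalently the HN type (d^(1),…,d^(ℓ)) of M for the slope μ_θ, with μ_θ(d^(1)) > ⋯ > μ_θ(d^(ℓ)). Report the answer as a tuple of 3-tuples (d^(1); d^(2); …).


Interval decomposition of M: I[1,1], I[1,2], I[1,3]^2.
HN type (ℓ=3): μ^(1)=16; μ^(2)=7; μ^(3)=-13/2

((0, 0, 2); (1, 0, 0); (3, 3, 0))


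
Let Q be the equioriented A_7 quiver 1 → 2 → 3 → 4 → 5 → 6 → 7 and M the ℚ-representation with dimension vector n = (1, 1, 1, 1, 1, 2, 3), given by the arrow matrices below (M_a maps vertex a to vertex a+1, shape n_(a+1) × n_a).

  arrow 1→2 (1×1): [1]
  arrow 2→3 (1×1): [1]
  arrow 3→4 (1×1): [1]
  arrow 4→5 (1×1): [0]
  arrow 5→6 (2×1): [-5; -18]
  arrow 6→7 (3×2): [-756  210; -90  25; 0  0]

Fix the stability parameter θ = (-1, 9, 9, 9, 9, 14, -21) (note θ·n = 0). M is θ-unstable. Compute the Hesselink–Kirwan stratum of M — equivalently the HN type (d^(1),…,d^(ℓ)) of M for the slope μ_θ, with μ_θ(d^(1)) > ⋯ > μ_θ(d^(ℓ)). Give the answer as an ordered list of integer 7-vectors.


Via rank(M_{q-1}∘⋯∘M_p): M ≅ I[1,4], I[5,6], I[6,7], I[7,7]^2.
μ_θ-semistable layers: μ^(1)=14; μ^(2)=9; μ^(3)=-1; μ^(4)=-7/2; μ^(5)=-21

((0, 0, 0, 0, 0, 1, 0); (0, 1, 1, 1, 1, 0, 0); (1, 0, 0, 0, 0, 0, 0); (0, 0, 0, 0, 0, 1, 1); (0, 0, 0, 0, 0, 0, 2))


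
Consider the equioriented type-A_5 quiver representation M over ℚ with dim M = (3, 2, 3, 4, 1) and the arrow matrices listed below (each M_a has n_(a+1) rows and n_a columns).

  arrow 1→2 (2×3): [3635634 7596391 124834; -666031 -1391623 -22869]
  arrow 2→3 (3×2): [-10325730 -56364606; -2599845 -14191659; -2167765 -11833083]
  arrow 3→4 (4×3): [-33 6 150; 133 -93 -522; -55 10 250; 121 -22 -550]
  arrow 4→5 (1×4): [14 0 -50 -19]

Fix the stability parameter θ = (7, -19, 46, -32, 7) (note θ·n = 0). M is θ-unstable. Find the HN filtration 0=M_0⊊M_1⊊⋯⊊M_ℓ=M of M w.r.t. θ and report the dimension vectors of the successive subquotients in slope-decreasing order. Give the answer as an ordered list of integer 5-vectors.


Barcode: M ≅ I[1,1], I[1,2], I[1,5], I[3,3], I[3,4], I[4,4]^2. HN layers by μ_θ (4 steps, strictly decreasing):
  μ^(1)=46; μ^(2)=7; μ^(3)=-6; μ^(4)=-32

((0, 0, 1, 0, 0); (1, 0, 2, 2, 1); (2, 2, 0, 0, 0); (0, 0, 0, 2, 0))


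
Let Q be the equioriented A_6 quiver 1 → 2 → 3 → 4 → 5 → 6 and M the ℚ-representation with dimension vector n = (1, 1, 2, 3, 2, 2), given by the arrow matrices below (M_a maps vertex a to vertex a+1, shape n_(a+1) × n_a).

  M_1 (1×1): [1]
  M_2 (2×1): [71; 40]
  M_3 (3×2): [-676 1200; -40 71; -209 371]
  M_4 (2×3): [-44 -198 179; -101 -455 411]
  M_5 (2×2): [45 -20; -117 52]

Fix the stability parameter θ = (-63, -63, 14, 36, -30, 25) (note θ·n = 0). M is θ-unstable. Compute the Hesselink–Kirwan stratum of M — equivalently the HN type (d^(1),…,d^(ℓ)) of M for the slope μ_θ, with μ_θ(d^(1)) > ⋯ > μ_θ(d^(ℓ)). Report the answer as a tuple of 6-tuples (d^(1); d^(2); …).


Via rank(M_{q-1}∘⋯∘M_p): M ≅ I[1,6], I[3,5], I[4,4], I[6,6].
μ_θ-semistable layers: μ^(1)=36; μ^(2)=25; μ^(3)=20/3; μ^(4)=-63

((0, 0, 0, 1, 0, 0); (0, 0, 0, 0, 0, 2); (0, 0, 2, 2, 2, 0); (1, 1, 0, 0, 0, 0))


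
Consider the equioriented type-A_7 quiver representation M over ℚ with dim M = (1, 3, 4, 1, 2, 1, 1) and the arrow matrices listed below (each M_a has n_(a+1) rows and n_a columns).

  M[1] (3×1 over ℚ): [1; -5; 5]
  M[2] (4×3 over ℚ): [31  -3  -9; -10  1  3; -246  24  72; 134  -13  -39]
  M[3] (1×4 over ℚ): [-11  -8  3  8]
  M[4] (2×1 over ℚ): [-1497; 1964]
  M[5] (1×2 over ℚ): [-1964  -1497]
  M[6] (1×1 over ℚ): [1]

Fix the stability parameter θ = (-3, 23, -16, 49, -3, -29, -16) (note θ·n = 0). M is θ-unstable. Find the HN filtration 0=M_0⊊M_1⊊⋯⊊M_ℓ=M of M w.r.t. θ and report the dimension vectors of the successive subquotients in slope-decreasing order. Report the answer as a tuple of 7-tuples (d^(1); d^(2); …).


Interval decomposition of M: I[1,5], I[2,2], I[2,3], I[3,3]^2, I[5,7].
HN type (ℓ=4): μ^(1)=23; μ^(2)=7/2; μ^(3)=-3; μ^(4)=-16

((0, 1, 0, 1, 1, 0, 0); (0, 2, 2, 0, 0, 0, 0); (1, 0, 0, 0, 0, 0, 0); (0, 0, 2, 0, 1, 1, 1))


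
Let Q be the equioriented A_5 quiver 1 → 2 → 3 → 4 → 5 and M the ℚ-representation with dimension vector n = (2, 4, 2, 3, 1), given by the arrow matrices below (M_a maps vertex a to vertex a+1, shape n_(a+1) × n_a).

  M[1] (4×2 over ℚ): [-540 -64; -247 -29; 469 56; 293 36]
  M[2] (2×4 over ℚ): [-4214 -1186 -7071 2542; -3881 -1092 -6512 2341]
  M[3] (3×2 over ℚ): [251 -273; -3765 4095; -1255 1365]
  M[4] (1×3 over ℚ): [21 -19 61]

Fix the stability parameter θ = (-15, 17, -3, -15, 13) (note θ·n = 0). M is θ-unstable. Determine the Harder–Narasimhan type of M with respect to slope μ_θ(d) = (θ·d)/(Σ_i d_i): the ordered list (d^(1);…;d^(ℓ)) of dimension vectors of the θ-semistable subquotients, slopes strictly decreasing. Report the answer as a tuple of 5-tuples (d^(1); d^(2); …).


Via rank(M_{q-1}∘⋯∘M_p): M ≅ I[1,3], I[1,5], I[2,2]^2, I[4,4]^2.
μ_θ-semistable layers: μ^(1)=17; μ^(2)=13; μ^(3)=7; μ^(4)=-1/3; μ^(5)=-15

((0, 2, 0, 0, 0); (0, 0, 0, 0, 1); (0, 1, 1, 0, 0); (0, 1, 1, 1, 0); (2, 0, 0, 2, 0))


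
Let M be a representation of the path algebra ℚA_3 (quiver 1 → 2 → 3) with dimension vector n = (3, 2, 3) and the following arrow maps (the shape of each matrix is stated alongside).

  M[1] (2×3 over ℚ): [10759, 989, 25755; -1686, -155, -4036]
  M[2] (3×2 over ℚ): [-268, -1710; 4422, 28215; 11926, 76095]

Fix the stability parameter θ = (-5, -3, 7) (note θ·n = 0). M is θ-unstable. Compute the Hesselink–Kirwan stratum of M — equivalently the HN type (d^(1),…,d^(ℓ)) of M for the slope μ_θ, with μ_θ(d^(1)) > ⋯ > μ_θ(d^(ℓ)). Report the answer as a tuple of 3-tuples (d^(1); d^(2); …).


Barcode: M ≅ I[1,1], I[1,2], I[1,3], I[3,3]^2. HN layers by μ_θ (3 steps, strictly decreasing):
  μ^(1)=7; μ^(2)=-3; μ^(3)=-5

((0, 0, 3); (0, 2, 0); (3, 0, 0))


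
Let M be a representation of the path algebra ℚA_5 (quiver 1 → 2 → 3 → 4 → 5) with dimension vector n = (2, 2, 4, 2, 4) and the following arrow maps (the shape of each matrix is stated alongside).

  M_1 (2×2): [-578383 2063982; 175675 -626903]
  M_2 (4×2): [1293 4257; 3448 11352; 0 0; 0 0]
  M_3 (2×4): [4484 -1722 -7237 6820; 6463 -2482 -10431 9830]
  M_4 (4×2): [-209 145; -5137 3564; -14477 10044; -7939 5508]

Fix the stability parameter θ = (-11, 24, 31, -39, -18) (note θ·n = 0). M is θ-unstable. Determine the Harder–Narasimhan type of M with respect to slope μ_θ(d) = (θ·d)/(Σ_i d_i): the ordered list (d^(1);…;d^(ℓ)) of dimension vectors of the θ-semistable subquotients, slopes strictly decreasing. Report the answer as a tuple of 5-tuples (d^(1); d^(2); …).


Interval decomposition of M: I[1,2], I[1,5], I[3,3]^2, I[3,5], I[5,5]^2.
HN type (ℓ=6): μ^(1)=31; μ^(2)=24; μ^(3)=-1/2; μ^(4)=-26/3; μ^(5)=-11; μ^(6)=-18

((0, 0, 2, 0, 0); (0, 1, 0, 0, 0); (0, 1, 1, 1, 1); (0, 0, 1, 1, 1); (2, 0, 0, 0, 0); (0, 0, 0, 0, 2))


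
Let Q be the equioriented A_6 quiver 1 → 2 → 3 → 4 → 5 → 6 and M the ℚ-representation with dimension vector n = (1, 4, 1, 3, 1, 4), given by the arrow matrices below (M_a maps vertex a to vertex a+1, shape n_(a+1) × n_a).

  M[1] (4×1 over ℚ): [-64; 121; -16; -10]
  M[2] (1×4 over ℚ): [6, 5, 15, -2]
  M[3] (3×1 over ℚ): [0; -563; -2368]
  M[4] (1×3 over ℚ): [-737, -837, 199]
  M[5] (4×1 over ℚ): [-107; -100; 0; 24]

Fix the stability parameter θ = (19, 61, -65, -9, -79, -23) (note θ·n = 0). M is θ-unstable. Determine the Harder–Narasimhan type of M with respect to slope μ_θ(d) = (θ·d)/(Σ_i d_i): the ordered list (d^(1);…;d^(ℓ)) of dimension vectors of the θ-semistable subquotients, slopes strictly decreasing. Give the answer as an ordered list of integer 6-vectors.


Interval decomposition of M: I[1,6], I[2,2]^3, I[4,4]^2, I[6,6]^3.
HN type (ℓ=4): μ^(1)=61; μ^(2)=-9; μ^(3)=-16; μ^(4)=-23

((0, 3, 0, 0, 0, 0); (0, 0, 0, 2, 0, 0); (1, 1, 1, 1, 1, 1); (0, 0, 0, 0, 0, 3))


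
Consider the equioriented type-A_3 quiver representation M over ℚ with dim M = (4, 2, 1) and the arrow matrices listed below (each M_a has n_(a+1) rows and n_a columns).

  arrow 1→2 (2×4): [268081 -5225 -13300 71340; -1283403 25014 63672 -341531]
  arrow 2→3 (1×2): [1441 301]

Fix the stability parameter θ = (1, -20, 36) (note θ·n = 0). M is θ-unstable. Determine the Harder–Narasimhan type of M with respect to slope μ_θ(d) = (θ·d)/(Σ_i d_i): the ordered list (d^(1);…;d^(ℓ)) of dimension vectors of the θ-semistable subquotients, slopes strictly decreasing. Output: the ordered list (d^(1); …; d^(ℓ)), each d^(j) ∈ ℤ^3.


Barcode: M ≅ I[1,1]^2, I[1,2], I[1,3]. HN layers by μ_θ (3 steps, strictly decreasing):
  μ^(1)=36; μ^(2)=1; μ^(3)=-19/2

((0, 0, 1); (2, 0, 0); (2, 2, 0))


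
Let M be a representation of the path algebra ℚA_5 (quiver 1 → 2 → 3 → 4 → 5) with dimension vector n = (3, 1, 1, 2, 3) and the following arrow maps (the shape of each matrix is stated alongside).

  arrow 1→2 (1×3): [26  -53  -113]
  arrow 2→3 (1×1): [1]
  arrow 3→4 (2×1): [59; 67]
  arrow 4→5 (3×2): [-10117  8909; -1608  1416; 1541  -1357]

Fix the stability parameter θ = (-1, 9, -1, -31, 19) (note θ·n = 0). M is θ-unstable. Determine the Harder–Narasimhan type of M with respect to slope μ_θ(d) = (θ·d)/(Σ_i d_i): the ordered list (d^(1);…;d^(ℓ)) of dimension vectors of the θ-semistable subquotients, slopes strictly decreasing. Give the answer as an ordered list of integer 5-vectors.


Barcode: M ≅ I[1,1]^2, I[1,4], I[4,5], I[5,5]^2. HN layers by μ_θ (4 steps, strictly decreasing):
  μ^(1)=19; μ^(2)=-1; μ^(3)=-6; μ^(4)=-31

((0, 0, 0, 0, 3); (2, 0, 0, 0, 0); (1, 1, 1, 1, 0); (0, 0, 0, 1, 0))


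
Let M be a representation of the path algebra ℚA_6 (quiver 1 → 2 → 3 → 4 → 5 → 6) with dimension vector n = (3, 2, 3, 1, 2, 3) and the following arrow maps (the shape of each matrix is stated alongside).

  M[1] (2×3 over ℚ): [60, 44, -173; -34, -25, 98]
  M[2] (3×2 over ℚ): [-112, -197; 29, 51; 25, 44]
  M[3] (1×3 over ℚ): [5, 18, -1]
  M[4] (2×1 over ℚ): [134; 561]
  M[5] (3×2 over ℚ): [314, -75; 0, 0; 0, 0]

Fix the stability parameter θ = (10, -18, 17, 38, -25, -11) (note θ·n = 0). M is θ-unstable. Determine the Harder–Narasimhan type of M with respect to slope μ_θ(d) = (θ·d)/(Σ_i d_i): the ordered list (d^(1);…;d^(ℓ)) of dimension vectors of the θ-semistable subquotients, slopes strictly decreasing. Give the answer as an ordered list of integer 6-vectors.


Barcode: M ≅ I[1,1], I[1,3], I[1,6], I[3,3], I[5,5], I[6,6]^2. HN layers by μ_θ (6 steps, strictly decreasing):
  μ^(1)=17; μ^(2)=10; μ^(3)=19/4; μ^(4)=-4; μ^(5)=-11; μ^(6)=-25

((0, 0, 2, 0, 0, 0); (1, 0, 0, 0, 0, 0); (0, 0, 1, 1, 1, 1); (2, 2, 0, 0, 0, 0); (0, 0, 0, 0, 0, 2); (0, 0, 0, 0, 1, 0))


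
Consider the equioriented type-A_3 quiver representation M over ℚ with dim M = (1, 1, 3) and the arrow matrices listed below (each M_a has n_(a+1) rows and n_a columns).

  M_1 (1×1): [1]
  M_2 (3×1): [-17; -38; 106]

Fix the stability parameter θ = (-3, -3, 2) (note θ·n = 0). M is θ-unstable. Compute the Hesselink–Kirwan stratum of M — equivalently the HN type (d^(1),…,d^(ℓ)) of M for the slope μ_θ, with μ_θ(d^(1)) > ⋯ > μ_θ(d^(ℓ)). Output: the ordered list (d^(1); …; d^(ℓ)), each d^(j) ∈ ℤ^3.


Interval decomposition of M: I[1,3], I[3,3]^2.
HN type (ℓ=2): μ^(1)=2; μ^(2)=-3

((0, 0, 3); (1, 1, 0))


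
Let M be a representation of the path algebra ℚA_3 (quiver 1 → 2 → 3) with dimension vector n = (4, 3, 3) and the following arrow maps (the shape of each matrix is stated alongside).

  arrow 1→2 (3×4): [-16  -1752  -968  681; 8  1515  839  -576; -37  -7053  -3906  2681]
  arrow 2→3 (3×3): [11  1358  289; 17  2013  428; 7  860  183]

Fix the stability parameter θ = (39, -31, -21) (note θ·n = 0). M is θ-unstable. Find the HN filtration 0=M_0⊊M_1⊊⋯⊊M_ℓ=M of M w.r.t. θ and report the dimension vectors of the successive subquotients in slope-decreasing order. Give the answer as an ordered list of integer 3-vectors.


Via rank(M_{q-1}∘⋯∘M_p): M ≅ I[1,1], I[1,2], I[1,3]^2, I[3,3].
μ_θ-semistable layers: μ^(1)=39; μ^(2)=4; μ^(3)=-13/3; μ^(4)=-21

((1, 0, 0); (1, 1, 0); (2, 2, 2); (0, 0, 1))


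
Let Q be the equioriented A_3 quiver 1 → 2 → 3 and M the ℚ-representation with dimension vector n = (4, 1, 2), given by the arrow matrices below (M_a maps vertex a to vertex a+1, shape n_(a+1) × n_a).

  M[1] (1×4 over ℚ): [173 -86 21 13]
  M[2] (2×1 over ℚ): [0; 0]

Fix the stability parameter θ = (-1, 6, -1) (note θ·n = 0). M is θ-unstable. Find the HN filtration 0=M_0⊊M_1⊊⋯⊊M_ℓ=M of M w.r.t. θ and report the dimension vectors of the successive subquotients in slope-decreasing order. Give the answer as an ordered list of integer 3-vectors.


Via rank(M_{q-1}∘⋯∘M_p): M ≅ I[1,1]^3, I[1,2], I[3,3]^2.
μ_θ-semistable layers: μ^(1)=6; μ^(2)=-1

((0, 1, 0); (4, 0, 2))


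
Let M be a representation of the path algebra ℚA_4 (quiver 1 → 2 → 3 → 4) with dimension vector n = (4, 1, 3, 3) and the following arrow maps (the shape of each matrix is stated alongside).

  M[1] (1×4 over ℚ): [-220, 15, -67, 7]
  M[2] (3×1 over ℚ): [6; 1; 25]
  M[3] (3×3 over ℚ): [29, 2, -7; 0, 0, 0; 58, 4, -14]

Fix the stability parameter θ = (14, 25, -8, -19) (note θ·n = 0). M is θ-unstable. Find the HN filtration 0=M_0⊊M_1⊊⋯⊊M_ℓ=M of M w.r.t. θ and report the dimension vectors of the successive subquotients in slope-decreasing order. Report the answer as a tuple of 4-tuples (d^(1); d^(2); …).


Via rank(M_{q-1}∘⋯∘M_p): M ≅ I[1,1]^3, I[1,4], I[3,3]^2, I[4,4]^2.
μ_θ-semistable layers: μ^(1)=14; μ^(2)=3; μ^(3)=-8; μ^(4)=-19

((3, 0, 0, 0); (1, 1, 1, 1); (0, 0, 2, 0); (0, 0, 0, 2))


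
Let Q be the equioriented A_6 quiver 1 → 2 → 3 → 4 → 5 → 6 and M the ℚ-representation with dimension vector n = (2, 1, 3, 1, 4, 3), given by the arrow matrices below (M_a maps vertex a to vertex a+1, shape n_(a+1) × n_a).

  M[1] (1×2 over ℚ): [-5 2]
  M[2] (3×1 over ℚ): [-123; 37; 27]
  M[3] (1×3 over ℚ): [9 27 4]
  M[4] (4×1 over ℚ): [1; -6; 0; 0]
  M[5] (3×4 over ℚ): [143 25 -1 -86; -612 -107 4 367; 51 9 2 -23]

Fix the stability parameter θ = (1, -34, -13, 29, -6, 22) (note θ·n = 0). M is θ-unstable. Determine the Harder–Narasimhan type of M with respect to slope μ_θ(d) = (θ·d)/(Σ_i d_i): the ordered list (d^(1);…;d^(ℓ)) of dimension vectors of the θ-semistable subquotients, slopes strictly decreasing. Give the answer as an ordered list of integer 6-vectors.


Barcode: M ≅ I[1,1], I[1,3], I[3,3], I[3,6], I[5,5], I[5,6]^2. HN layers by μ_θ (6 steps, strictly decreasing):
  μ^(1)=22; μ^(2)=23/2; μ^(3)=1; μ^(4)=-6; μ^(5)=-13; μ^(6)=-33/2

((0, 0, 0, 0, 0, 3); (0, 0, 0, 1, 1, 0); (1, 0, 0, 0, 0, 0); (0, 0, 0, 0, 3, 0); (0, 0, 3, 0, 0, 0); (1, 1, 0, 0, 0, 0))


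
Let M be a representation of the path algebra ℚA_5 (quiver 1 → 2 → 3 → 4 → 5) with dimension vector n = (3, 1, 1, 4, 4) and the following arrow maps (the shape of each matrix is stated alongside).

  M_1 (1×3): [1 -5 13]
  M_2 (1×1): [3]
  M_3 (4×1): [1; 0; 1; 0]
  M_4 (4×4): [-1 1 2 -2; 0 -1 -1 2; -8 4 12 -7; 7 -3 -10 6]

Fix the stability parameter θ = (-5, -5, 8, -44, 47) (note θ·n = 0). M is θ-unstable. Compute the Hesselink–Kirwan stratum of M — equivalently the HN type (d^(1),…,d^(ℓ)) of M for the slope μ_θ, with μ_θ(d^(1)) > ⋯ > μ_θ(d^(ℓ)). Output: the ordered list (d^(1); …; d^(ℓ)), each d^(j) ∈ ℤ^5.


Via rank(M_{q-1}∘⋯∘M_p): M ≅ I[1,1]^2, I[1,5], I[4,4], I[4,5]^2, I[5,5].
μ_θ-semistable layers: μ^(1)=47; μ^(2)=-5; μ^(3)=-23/2; μ^(4)=-44

((0, 0, 0, 0, 4); (2, 0, 0, 0, 0); (1, 1, 1, 1, 0); (0, 0, 0, 3, 0))


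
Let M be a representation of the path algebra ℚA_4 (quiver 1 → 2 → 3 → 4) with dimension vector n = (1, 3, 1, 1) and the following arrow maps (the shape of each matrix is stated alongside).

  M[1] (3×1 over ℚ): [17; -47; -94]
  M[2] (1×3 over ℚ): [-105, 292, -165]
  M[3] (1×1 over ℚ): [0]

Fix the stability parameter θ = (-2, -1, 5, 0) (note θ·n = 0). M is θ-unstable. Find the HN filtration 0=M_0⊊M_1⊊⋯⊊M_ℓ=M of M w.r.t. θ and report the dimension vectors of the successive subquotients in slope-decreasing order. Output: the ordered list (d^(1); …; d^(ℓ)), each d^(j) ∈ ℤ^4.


Barcode: M ≅ I[1,3], I[2,2]^2, I[4,4]. HN layers by μ_θ (4 steps, strictly decreasing):
  μ^(1)=5; μ^(2)=0; μ^(3)=-1; μ^(4)=-2

((0, 0, 1, 0); (0, 0, 0, 1); (0, 3, 0, 0); (1, 0, 0, 0))


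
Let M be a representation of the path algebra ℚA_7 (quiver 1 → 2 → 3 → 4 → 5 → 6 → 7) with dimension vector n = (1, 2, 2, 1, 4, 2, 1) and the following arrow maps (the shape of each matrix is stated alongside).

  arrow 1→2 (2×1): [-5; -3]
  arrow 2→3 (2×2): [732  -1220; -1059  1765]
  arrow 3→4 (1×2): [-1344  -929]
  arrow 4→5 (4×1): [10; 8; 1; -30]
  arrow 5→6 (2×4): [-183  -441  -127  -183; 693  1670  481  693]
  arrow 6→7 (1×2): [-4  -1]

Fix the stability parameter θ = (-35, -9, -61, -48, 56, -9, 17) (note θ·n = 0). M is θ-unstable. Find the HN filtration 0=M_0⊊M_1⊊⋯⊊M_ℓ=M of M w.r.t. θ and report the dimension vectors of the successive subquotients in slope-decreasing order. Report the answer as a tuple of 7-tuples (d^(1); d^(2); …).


Barcode: M ≅ I[1,2], I[2,7], I[3,3], I[5,5]^2, I[5,6]. HN layers by μ_θ (7 steps, strictly decreasing):
  μ^(1)=56; μ^(2)=47/2; μ^(3)=64/3; μ^(4)=-9; μ^(5)=-35; μ^(6)=-118/3; μ^(7)=-61

((0, 0, 0, 0, 2, 0, 0); (0, 0, 0, 0, 1, 1, 0); (0, 0, 0, 0, 1, 1, 1); (0, 1, 0, 0, 0, 0, 0); (1, 0, 0, 0, 0, 0, 0); (0, 1, 1, 1, 0, 0, 0); (0, 0, 1, 0, 0, 0, 0))


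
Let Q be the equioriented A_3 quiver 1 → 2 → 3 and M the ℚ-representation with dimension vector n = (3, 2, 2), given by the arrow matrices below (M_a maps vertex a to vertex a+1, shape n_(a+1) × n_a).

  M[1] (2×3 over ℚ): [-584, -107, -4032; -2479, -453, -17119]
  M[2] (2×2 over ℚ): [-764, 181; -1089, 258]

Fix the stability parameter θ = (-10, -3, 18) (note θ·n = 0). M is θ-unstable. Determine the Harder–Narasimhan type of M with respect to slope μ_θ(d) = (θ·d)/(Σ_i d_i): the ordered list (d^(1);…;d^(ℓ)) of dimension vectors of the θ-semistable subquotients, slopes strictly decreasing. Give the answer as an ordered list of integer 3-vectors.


Barcode: M ≅ I[1,1], I[1,3]^2. HN layers by μ_θ (3 steps, strictly decreasing):
  μ^(1)=18; μ^(2)=-3; μ^(3)=-10

((0, 0, 2); (0, 2, 0); (3, 0, 0))


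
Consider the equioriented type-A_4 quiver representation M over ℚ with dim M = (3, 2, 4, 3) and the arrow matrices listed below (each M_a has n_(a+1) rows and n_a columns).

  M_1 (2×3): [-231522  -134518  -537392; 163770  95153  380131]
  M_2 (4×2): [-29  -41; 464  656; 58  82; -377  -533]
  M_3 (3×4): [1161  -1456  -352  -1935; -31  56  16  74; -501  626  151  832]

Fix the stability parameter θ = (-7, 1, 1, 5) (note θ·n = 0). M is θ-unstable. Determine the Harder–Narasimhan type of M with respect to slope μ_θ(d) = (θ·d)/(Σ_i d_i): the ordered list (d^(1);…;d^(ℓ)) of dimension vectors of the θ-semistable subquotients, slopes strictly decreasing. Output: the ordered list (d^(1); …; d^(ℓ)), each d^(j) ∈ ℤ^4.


Interval decomposition of M: I[1,1], I[1,2], I[1,4], I[3,3], I[3,4]^2.
HN type (ℓ=3): μ^(1)=5; μ^(2)=1; μ^(3)=-7

((0, 0, 0, 3); (0, 2, 4, 0); (3, 0, 0, 0))


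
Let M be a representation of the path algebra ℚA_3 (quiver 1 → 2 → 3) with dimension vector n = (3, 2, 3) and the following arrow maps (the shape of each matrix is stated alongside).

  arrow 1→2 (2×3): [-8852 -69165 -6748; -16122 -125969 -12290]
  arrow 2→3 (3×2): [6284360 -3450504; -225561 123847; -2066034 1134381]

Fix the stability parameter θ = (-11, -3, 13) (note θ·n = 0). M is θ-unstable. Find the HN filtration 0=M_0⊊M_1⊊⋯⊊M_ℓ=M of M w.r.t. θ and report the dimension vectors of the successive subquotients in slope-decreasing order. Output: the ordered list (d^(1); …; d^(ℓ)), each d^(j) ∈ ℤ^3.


Barcode: M ≅ I[1,1], I[1,3]^2, I[3,3]. HN layers by μ_θ (3 steps, strictly decreasing):
  μ^(1)=13; μ^(2)=-3; μ^(3)=-11

((0, 0, 3); (0, 2, 0); (3, 0, 0))


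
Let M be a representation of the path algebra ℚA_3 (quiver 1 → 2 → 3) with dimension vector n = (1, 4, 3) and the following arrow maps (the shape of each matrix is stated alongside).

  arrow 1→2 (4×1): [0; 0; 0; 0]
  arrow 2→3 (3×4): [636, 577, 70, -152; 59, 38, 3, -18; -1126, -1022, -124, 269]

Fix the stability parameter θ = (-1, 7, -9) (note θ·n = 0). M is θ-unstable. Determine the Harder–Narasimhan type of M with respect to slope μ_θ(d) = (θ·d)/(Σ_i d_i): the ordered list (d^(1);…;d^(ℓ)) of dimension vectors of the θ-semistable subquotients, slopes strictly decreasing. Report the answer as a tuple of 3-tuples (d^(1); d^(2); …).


Barcode: M ≅ I[1,1], I[2,2], I[2,3]^3. HN layers by μ_θ (2 steps, strictly decreasing):
  μ^(1)=7; μ^(2)=-1

((0, 1, 0); (1, 3, 3))


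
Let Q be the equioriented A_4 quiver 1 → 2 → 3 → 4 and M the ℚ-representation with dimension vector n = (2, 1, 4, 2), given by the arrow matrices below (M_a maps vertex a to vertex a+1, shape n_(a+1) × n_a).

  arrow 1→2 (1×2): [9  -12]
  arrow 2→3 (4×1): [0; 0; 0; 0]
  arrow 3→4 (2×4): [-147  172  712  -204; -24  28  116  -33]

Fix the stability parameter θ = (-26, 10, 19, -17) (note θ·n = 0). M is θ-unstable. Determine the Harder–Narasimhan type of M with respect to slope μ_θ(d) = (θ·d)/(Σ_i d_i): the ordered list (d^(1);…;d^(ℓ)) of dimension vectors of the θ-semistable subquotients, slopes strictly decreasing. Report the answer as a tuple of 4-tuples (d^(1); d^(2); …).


Barcode: M ≅ I[1,1], I[1,2], I[3,3]^2, I[3,4]^2. HN layers by μ_θ (4 steps, strictly decreasing):
  μ^(1)=19; μ^(2)=10; μ^(3)=1; μ^(4)=-26

((0, 0, 2, 0); (0, 1, 0, 0); (0, 0, 2, 2); (2, 0, 0, 0))


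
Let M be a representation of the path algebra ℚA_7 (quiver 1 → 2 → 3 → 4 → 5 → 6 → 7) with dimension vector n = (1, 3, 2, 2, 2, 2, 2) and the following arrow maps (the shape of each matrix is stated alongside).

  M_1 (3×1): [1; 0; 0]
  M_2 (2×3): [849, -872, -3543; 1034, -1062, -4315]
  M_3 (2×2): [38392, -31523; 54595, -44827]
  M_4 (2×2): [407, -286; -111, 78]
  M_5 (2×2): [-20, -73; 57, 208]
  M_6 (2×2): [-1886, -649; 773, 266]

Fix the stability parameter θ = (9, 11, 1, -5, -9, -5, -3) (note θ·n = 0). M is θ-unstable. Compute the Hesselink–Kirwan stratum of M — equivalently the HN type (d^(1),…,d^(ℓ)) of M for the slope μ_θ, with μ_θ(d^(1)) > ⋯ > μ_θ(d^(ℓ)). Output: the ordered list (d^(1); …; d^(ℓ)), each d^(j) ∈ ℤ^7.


Via rank(M_{q-1}∘⋯∘M_p): M ≅ I[1,4], I[2,2], I[2,7], I[5,7].
μ_θ-semistable layers: μ^(1)=11; μ^(2)=4; μ^(3)=-5/3; μ^(4)=-3; μ^(5)=-5; μ^(6)=-9

((0, 1, 0, 0, 0, 0, 0); (1, 1, 1, 1, 0, 0, 0); (0, 1, 1, 1, 1, 1, 1); (0, 0, 0, 0, 0, 0, 1); (0, 0, 0, 0, 0, 1, 0); (0, 0, 0, 0, 1, 0, 0))


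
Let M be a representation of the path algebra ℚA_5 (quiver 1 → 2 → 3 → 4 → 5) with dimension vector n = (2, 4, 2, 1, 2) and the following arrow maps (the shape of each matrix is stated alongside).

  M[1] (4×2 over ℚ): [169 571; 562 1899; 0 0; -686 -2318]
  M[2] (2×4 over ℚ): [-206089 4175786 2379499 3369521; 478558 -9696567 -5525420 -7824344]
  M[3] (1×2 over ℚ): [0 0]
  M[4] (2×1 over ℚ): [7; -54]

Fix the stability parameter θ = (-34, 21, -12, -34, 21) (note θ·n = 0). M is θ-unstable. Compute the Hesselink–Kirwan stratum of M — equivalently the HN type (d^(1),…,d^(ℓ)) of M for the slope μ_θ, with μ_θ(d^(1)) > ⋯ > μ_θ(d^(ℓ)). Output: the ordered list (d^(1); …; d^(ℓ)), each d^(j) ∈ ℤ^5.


Barcode: M ≅ I[1,3]^2, I[2,2]^2, I[4,5], I[5,5]. HN layers by μ_θ (3 steps, strictly decreasing):
  μ^(1)=21; μ^(2)=9/2; μ^(3)=-34

((0, 2, 0, 0, 2); (0, 2, 2, 0, 0); (2, 0, 0, 1, 0))


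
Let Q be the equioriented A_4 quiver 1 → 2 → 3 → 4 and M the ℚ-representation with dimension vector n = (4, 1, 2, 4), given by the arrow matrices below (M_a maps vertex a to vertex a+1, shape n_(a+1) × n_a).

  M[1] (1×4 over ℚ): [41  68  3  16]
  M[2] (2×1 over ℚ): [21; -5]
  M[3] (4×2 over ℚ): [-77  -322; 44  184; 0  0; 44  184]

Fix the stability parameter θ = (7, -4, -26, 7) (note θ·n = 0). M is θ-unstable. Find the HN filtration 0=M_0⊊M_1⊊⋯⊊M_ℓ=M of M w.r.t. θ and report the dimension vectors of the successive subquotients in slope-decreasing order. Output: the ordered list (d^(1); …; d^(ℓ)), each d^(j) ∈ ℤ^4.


Barcode: M ≅ I[1,1]^3, I[1,4], I[3,3], I[4,4]^3. HN layers by μ_θ (3 steps, strictly decreasing):
  μ^(1)=7; μ^(2)=-23/3; μ^(3)=-26

((3, 0, 0, 4); (1, 1, 1, 0); (0, 0, 1, 0))


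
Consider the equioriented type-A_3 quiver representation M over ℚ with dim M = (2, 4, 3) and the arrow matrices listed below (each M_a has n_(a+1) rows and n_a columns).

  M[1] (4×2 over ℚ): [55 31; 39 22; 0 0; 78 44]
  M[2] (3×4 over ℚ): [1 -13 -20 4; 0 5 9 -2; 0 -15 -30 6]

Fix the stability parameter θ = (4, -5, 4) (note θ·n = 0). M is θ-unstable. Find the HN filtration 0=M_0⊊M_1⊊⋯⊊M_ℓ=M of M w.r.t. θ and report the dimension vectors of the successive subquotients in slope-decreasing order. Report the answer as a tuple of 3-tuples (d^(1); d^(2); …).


Interval decomposition of M: I[1,3]^2, I[2,2], I[2,3].
HN type (ℓ=3): μ^(1)=4; μ^(2)=-1/2; μ^(3)=-5

((0, 0, 3); (2, 2, 0); (0, 2, 0))


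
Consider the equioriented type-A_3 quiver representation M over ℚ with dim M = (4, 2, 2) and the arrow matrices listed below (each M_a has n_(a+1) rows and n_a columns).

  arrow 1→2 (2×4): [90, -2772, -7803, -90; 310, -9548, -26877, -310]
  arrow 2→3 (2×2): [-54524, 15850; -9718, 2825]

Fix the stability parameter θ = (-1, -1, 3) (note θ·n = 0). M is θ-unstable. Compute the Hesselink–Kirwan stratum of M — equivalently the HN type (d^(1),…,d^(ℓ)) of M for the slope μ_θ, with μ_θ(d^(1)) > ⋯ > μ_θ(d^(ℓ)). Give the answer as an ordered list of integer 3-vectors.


Via rank(M_{q-1}∘⋯∘M_p): M ≅ I[1,1]^3, I[1,3], I[2,2], I[3,3].
μ_θ-semistable layers: μ^(1)=3; μ^(2)=-1

((0, 0, 2); (4, 2, 0))


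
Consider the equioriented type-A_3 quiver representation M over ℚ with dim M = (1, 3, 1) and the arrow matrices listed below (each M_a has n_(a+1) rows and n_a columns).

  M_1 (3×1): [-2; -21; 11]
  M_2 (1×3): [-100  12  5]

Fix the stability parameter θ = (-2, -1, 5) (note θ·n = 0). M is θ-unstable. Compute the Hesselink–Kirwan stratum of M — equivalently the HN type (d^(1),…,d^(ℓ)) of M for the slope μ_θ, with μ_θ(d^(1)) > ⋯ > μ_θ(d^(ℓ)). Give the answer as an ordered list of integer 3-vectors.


Interval decomposition of M: I[1,3], I[2,2]^2.
HN type (ℓ=3): μ^(1)=5; μ^(2)=-1; μ^(3)=-2

((0, 0, 1); (0, 3, 0); (1, 0, 0))


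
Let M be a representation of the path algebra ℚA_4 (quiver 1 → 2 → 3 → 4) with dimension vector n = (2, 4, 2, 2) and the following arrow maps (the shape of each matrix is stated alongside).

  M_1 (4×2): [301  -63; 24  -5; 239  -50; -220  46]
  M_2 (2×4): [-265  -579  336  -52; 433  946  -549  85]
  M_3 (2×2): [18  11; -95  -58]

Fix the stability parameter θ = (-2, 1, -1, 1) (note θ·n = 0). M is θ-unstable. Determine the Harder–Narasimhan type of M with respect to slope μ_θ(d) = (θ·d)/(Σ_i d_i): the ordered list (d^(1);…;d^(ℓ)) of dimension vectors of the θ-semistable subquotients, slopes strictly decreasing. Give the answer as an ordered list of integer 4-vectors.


Via rank(M_{q-1}∘⋯∘M_p): M ≅ I[1,4]^2, I[2,2]^2.
μ_θ-semistable layers: μ^(1)=1; μ^(2)=0; μ^(3)=-2

((0, 2, 0, 2); (0, 2, 2, 0); (2, 0, 0, 0))


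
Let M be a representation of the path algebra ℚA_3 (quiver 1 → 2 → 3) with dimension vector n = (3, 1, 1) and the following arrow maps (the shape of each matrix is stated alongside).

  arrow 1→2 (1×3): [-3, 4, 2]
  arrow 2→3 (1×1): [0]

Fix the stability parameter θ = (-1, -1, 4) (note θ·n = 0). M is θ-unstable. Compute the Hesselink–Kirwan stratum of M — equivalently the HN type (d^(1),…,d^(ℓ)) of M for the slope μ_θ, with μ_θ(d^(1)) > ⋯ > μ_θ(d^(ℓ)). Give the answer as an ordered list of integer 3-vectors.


Interval decomposition of M: I[1,1]^2, I[1,2], I[3,3].
HN type (ℓ=2): μ^(1)=4; μ^(2)=-1

((0, 0, 1); (3, 1, 0))


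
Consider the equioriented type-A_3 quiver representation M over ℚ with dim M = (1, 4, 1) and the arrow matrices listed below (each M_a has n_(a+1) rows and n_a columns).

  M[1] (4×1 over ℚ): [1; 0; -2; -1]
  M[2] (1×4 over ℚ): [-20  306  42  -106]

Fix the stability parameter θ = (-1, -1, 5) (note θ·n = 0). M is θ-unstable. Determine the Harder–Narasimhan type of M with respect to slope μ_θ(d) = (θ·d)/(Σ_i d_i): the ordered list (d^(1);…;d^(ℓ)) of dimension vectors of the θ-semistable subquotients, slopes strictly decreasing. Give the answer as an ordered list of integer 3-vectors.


Interval decomposition of M: I[1,3], I[2,2]^3.
HN type (ℓ=2): μ^(1)=5; μ^(2)=-1

((0, 0, 1); (1, 4, 0))


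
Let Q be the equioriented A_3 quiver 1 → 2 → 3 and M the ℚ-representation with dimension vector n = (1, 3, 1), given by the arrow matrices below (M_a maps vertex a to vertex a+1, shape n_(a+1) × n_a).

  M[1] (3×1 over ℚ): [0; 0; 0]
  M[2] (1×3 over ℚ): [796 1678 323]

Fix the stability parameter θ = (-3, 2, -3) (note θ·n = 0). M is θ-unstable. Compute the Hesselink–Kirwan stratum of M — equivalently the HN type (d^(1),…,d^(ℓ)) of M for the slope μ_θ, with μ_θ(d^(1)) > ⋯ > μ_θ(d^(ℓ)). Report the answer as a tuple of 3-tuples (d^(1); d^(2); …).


Via rank(M_{q-1}∘⋯∘M_p): M ≅ I[1,1], I[2,2]^2, I[2,3].
μ_θ-semistable layers: μ^(1)=2; μ^(2)=-1/2; μ^(3)=-3

((0, 2, 0); (0, 1, 1); (1, 0, 0))


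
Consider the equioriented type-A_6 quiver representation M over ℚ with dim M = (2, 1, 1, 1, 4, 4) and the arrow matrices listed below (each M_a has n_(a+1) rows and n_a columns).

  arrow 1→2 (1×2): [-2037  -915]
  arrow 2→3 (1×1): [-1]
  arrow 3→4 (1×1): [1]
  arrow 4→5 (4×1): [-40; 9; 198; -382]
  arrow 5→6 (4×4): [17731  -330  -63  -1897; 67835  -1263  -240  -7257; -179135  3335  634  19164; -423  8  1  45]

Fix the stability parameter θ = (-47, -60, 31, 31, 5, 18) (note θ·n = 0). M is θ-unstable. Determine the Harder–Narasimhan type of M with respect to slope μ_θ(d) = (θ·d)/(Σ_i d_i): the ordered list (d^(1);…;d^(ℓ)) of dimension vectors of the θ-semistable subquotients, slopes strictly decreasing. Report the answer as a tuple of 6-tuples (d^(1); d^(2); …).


Barcode: M ≅ I[1,1], I[1,6], I[5,5], I[5,6]^2, I[6,6]. HN layers by μ_θ (5 steps, strictly decreasing):
  μ^(1)=85/4; μ^(2)=18; μ^(3)=5; μ^(4)=-47; μ^(5)=-107/2

((0, 0, 1, 1, 1, 1); (0, 0, 0, 0, 0, 3); (0, 0, 0, 0, 3, 0); (1, 0, 0, 0, 0, 0); (1, 1, 0, 0, 0, 0))


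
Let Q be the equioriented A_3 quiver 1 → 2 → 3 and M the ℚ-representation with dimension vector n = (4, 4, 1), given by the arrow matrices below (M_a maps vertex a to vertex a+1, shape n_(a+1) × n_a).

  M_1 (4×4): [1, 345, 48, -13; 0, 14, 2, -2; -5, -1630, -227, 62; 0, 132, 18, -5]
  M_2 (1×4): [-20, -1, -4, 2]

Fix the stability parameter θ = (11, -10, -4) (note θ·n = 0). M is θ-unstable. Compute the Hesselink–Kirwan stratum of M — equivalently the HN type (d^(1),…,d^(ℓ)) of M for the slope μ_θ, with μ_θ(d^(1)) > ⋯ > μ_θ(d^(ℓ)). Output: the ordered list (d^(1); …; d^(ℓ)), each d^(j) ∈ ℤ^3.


Via rank(M_{q-1}∘⋯∘M_p): M ≅ I[1,2]^3, I[1,3].
μ_θ-semistable layers: μ^(1)=1/2; μ^(2)=-1

((3, 3, 0); (1, 1, 1))
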